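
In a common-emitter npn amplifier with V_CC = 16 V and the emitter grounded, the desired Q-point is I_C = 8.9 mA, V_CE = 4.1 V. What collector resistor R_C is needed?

R_C ≈ 1.3 kΩ

Collector loop: V_CC = I_C·R_C + V_CE.
R_C = (V_CC − V_CE)/I_C = (16 − 4.1)/8.9 = 1.34 kΩ.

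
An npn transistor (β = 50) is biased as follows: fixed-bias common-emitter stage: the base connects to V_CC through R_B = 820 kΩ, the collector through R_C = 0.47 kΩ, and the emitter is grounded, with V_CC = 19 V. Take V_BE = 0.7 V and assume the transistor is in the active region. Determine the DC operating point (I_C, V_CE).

Base loop: V_CC = I_B·R_B + V_BE, so I_B = (19 − 0.7)/820 kΩ = 0.0223 mA.
In the active region I_C = β·I_B = 50 × 0.0223 = 1.12 mA.
Collector loop: V_CE = V_CC − I_C·R_C = 19 − 1.12×0.47 = 18.5 V.
Since V_CE = 18.5 V > V_CE(sat) ≈ 0.2 V, the transistor is in the active region as assumed.

I_C ≈ 1.1 mA, V_CE ≈ 18 V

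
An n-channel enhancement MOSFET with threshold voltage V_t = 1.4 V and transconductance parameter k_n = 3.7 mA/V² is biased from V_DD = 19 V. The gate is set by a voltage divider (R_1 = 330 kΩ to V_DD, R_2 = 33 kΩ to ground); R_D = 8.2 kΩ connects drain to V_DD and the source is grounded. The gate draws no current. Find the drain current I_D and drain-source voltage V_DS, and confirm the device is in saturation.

V_G = V_DD·R_2/(R_1+R_2) = 19×33/363 = 1.73 V. With the source grounded, V_GS = V_G = 1.73 V.
Assume saturation: I_D = (k_n/2)(V_GS − V_t)² = (3.7/2)×(1.73 − 1.4)² = 1.85×0.327² = 0.198 mA.
V_DS = V_DD − I_D·R_D = 19 − 0.198×8.2 = 17.4 V.
Saturation requires V_DS ≥ V_GS − V_t = 0.327 V; 17.4 ≥ 0.327 ✓.

I_D ≈ 0.2 mA, V_DS ≈ 17 V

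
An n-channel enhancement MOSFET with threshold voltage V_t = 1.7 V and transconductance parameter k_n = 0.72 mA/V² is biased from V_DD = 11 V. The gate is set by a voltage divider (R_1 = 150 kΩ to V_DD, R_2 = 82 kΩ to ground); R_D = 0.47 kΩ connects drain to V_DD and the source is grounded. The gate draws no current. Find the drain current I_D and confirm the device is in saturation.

V_G = V_DD·R_2/(R_1+R_2) = 11×82/232 = 3.89 V. With the source grounded, V_GS = V_G = 3.89 V.
Assume saturation: I_D = (k_n/2)(V_GS − V_t)² = (0.72/2)×(3.89 − 1.7)² = 0.36×2.19² = 1.72 mA.
V_DS = V_DD − I_D·R_D = 11 − 1.72×0.47 = 10.2 V.
Saturation requires V_DS ≥ V_GS − V_t = 2.19 V; 10.2 ≥ 2.19 ✓.

I_D ≈ 1.7 mA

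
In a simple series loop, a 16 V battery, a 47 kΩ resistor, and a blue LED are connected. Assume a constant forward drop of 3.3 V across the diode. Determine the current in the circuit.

I ≈ 0.27 mA

KVL around the loop: 16 = V_D + I·R = 3.3 + I × 47 kΩ.
So I = (16 − 3.3) / 47 kΩ = 12.7 / 47 = 0.27 mA.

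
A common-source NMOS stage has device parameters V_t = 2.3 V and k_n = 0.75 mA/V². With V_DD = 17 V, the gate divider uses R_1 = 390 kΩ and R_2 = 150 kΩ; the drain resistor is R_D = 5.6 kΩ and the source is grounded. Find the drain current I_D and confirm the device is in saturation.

V_G = V_DD·R_2/(R_1+R_2) = 17×150/540 = 4.72 V. With the source grounded, V_GS = V_G = 4.72 V.
Assume saturation: I_D = (k_n/2)(V_GS − V_t)² = (0.75/2)×(4.72 − 2.3)² = 0.375×2.42² = 2.2 mA.
V_DS = V_DD − I_D·R_D = 17 − 2.2×5.6 = 4.68 V.
Saturation requires V_DS ≥ V_GS − V_t = 2.42 V; 4.68 ≥ 2.42 ✓.

I_D ≈ 2.2 mA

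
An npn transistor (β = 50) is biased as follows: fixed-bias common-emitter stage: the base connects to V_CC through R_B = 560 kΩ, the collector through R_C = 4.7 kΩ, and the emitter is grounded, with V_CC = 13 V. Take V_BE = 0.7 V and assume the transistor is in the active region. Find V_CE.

V_CE ≈ 7.8 V

Base loop: V_CC = I_B·R_B + V_BE, so I_B = (13 − 0.7)/560 kΩ = 0.022 mA.
In the active region I_C = β·I_B = 50 × 0.022 = 1.1 mA.
Collector loop: V_CE = V_CC − I_C·R_C = 13 − 1.1×4.7 = 7.84 V.
Since V_CE = 7.84 V > V_CE(sat) ≈ 0.2 V, the transistor is in the active region as assumed.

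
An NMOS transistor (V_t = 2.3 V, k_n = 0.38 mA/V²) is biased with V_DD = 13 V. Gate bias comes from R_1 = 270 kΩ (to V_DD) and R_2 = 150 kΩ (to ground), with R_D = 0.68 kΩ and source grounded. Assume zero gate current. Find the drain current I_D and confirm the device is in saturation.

I_D ≈ 1 mA

V_G = V_DD·R_2/(R_1+R_2) = 13×150/420 = 4.64 V. With the source grounded, V_GS = V_G = 4.64 V.
Assume saturation: I_D = (k_n/2)(V_GS − V_t)² = (0.38/2)×(4.64 − 2.3)² = 0.19×2.34² = 1.04 mA.
V_DS = V_DD − I_D·R_D = 13 − 1.04×0.68 = 12.3 V.
Saturation requires V_DS ≥ V_GS − V_t = 2.34 V; 12.3 ≥ 2.34 ✓.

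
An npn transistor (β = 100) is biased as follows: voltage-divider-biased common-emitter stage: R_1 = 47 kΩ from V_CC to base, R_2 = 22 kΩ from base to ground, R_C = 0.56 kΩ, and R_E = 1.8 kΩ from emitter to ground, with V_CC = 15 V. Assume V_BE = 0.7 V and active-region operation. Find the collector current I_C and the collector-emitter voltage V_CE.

I_C ≈ 2.1 mA, V_CE ≈ 10 V

Thevenize the base divider: V_Th = V_CC·R_2/(R_1+R_2) = 15×22/69 = 4.78 V, R_Th = R_1‖R_2 = 15 kΩ.
Base-emitter loop: V_Th = I_B·R_Th + V_BE + (β+1)I_B·R_E, so I_B = (4.78 − 0.7) / (15 + 101×1.8) = 0.0207 mA.
I_C = β·I_B = 100×0.0207 = 2.07 mA, and I_E = (β+1)I_B = 2.1 mA.
V_CE = V_CC − I_C·R_C − I_E·R_E = 15 − 2.07×0.56 − 2.1×1.8 = 10.1 V.
V_CE = 10.1 V > 0.2 V confirms active-region operation.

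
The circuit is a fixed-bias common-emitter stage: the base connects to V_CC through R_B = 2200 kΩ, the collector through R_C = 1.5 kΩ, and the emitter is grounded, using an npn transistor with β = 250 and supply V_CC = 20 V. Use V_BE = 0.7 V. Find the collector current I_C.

Base loop: V_CC = I_B·R_B + V_BE, so I_B = (20 − 0.7)/2200 kΩ = 0.00877 mA.
In the active region I_C = β·I_B = 250 × 0.00877 = 2.19 mA.
Collector loop: V_CE = V_CC − I_C·R_C = 20 − 2.19×1.5 = 16.7 V.
Since V_CE = 16.7 V > V_CE(sat) ≈ 0.2 V, the transistor is in the active region as assumed.

I_C ≈ 2.2 mA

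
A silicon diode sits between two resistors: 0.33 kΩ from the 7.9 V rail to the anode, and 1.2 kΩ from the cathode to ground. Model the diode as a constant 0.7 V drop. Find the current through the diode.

I ≈ 4.7 mA

The two resistors are in series with the diode, so KVL gives 7.9 = I·0.33 + 0.7 + I·1.2.
I = (7.9 − 0.7) / (0.33 + 1.2) kΩ = 7.2 / 1.53 = 4.71 mA.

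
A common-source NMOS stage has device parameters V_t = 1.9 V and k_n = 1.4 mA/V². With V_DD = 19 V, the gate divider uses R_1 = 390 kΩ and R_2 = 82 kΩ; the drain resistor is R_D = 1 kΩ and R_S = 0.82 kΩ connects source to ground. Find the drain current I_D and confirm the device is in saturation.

I_D ≈ 0.59 mA

V_G = V_DD·R_2/(R_1+R_2) = 19×82/472 = 3.3 V.
Assume saturation: I_D = (k_n/2)(V_GS − V_t)² with V_GS = V_G − I_D·R_S = 3.3 − 0.82·I_D.
Substituting gives 0.471·I_D² − 2.61·I_D + 1.37 = 0, with roots I_D = 0.589 or 4.95 mA.
The root I_D = 4.95 mA gives V_GS = -0.76 V ≤ V_t, so take I_D = 0.589 mA.
Then V_GS = 2.82 V and V_DS = V_DD − I_D(R_D+R_S) = 19 − 0.589×1.82 = 17.9 V.
Saturation requires V_DS ≥ V_GS − V_t = 0.918 V; 17.9 ≥ 0.918 ✓.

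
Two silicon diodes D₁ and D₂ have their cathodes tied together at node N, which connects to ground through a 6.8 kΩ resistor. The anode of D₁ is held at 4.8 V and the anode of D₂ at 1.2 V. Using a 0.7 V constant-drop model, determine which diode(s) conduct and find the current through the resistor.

Only D₁ conducts; I_R ≈ 0.6 mA

Assume both conduct. Then node N would need to be at both 4.8−0.7 = 4.1 V and 1.2−0.7 = 0.5 V, which is impossible.
Assume only D₁ conducts: V_N = 4.8 − 0.7 = 4.1 V, so I_R = 4.1/6.8 = 0.603 mA.
Check D₂: its anode-to-cathode voltage is 1.2 − 4.1 = -2.9 V < 0.7 V, so it is off. The assumption is consistent.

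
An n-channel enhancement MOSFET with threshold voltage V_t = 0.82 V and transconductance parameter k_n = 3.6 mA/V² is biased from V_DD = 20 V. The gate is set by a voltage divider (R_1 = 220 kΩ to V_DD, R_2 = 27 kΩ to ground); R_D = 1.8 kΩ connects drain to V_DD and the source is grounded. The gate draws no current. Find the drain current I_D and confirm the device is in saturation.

V_G = V_DD·R_2/(R_1+R_2) = 20×27/247 = 2.19 V. With the source grounded, V_GS = V_G = 2.19 V.
Assume saturation: I_D = (k_n/2)(V_GS − V_t)² = (3.6/2)×(2.19 − 0.82)² = 1.8×1.37² = 3.36 mA.
V_DS = V_DD − I_D·R_D = 20 − 3.36×1.8 = 14 V.
Saturation requires V_DS ≥ V_GS − V_t = 1.37 V; 14 ≥ 1.37 ✓.

I_D ≈ 3.4 mA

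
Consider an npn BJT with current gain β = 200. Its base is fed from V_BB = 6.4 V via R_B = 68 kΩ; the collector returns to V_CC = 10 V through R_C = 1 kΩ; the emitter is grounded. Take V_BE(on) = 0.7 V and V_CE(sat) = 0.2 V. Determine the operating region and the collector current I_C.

saturation; I_C ≈ 9.8 mA

Assume active: I_B = (6.4 − 0.7)/68 = 0.0838 mA, giving I_C = β·I_B = 16.8 mA.
But then V_CE = 10 − 16.8×1 = -6.76 V < V_CE(sat) = 0.2 V — impossible in the active region.
So the transistor is saturated. With V_CE = 0.2 V, I_C = (V_CC − 0.2)/R_C = 9.8/1 = 9.8 mA.
Check: β·I_B = 16.8 mA > I_C = 9.8 mA, confirming saturation.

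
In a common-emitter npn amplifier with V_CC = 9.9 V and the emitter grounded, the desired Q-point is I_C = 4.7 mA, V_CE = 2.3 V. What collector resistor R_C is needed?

Collector loop: V_CC = I_C·R_C + V_CE.
R_C = (V_CC − V_CE)/I_C = (9.9 − 2.3)/4.7 = 1.62 kΩ.

R_C ≈ 1.6 kΩ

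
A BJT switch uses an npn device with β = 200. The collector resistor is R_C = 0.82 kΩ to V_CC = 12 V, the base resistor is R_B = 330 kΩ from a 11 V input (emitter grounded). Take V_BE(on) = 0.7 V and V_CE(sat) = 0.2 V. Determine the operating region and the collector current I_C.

Assume active. Base-emitter loop: I_B = (V_BB − V_BE)/R_B = (11 − 0.7)/330 = 0.0312 mA.
I_C = β·I_B = 200×0.0312 = 6.24 mA.
V_CE = V_CC − I_C·R_C = 12 − 6.24×0.82 = 6.88 V > V_CE(sat), so the active-region assumption holds.

active; I_C ≈ 6.2 mA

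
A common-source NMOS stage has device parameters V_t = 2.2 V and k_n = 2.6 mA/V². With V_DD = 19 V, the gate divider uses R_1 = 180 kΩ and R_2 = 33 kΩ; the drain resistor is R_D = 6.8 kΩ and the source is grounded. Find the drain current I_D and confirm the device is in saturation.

I_D ≈ 0.72 mA

V_G = V_DD·R_2/(R_1+R_2) = 19×33/213 = 2.94 V. With the source grounded, V_GS = V_G = 2.94 V.
Assume saturation: I_D = (k_n/2)(V_GS − V_t)² = (2.6/2)×(2.94 − 2.2)² = 1.3×0.744² = 0.719 mA.
V_DS = V_DD − I_D·R_D = 19 − 0.719×6.8 = 14.1 V.
Saturation requires V_DS ≥ V_GS − V_t = 0.744 V; 14.1 ≥ 0.744 ✓.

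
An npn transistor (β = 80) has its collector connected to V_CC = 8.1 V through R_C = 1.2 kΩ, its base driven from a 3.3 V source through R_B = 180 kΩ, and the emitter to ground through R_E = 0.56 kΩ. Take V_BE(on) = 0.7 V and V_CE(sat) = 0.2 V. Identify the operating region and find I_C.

active; I_C ≈ 0.92 mA

Assume active. Base-emitter loop: I_B = (V_BB − V_BE)/(R_B + (β+1)R_E) = (3.3 − 0.7)/(180 + 81×0.56) = 0.0115 mA.
I_C = β·I_B = 80×0.0115 = 0.923 mA.
V_CE = V_CC − I_C·R_C − I_E·R_E = 8.1 − 0.923×1.2 − 0.935×0.56 = 6.47 V > V_CE(sat), so the active-region assumption holds.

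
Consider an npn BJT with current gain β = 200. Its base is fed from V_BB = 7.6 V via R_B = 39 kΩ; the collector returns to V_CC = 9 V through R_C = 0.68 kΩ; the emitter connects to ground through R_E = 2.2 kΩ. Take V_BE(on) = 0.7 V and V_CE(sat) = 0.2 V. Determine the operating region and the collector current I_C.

active; I_C ≈ 2.9 mA

Assume active. Base-emitter loop: I_B = (V_BB − V_BE)/(R_B + (β+1)R_E) = (7.6 − 0.7)/(39 + 201×2.2) = 0.0143 mA.
I_C = β·I_B = 200×0.0143 = 2.87 mA.
V_CE = V_CC − I_C·R_C − I_E·R_E = 9 − 2.87×0.68 − 2.88×2.2 = 0.709 V > V_CE(sat), so the active-region assumption holds.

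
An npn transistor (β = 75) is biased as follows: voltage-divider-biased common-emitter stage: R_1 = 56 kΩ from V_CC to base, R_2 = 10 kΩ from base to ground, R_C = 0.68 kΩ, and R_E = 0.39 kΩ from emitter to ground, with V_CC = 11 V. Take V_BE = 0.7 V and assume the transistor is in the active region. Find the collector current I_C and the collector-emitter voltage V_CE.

Thevenize the base divider: V_Th = V_CC·R_2/(R_1+R_2) = 11×10/66 = 1.67 V, R_Th = R_1‖R_2 = 8.48 kΩ.
Base-emitter loop: V_Th = I_B·R_Th + V_BE + (β+1)I_B·R_E, so I_B = (1.67 − 0.7) / (8.48 + 76×0.39) = 0.0254 mA.
I_C = β·I_B = 75×0.0254 = 1.9 mA, and I_E = (β+1)I_B = 1.93 mA.
V_CE = V_CC − I_C·R_C − I_E·R_E = 11 − 1.9×0.68 − 1.93×0.39 = 8.96 V.
V_CE = 8.96 V > 0.2 V confirms active-region operation.

I_C ≈ 1.9 mA, V_CE ≈ 9 V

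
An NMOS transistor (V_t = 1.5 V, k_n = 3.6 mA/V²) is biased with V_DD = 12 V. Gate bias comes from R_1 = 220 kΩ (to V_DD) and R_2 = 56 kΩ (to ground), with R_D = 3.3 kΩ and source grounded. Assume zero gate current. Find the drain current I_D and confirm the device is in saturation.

I_D ≈ 1.6 mA

V_G = V_DD·R_2/(R_1+R_2) = 12×56/276 = 2.43 V. With the source grounded, V_GS = V_G = 2.43 V.
Assume saturation: I_D = (k_n/2)(V_GS − V_t)² = (3.6/2)×(2.43 − 1.5)² = 1.8×0.935² = 1.57 mA.
V_DS = V_DD − I_D·R_D = 12 − 1.57×3.3 = 6.81 V.
Saturation requires V_DS ≥ V_GS − V_t = 0.935 V; 6.81 ≥ 0.935 ✓.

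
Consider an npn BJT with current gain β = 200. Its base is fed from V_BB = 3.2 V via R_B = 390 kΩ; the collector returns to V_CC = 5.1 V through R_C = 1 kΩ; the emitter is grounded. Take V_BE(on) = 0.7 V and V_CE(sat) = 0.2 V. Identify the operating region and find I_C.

active; I_C ≈ 1.3 mA

Assume active. Base-emitter loop: I_B = (V_BB − V_BE)/R_B = (3.2 − 0.7)/390 = 0.00641 mA.
I_C = β·I_B = 200×0.00641 = 1.28 mA.
V_CE = V_CC − I_C·R_C = 5.1 − 1.28×1 = 3.82 V > V_CE(sat), so the active-region assumption holds.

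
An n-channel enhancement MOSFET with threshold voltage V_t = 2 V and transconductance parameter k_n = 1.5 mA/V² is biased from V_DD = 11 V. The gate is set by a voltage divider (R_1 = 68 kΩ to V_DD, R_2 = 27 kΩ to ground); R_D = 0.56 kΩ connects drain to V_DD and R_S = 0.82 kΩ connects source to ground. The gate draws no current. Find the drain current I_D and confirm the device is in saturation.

V_G = V_DD·R_2/(R_1+R_2) = 11×27/95 = 3.13 V.
Assume saturation: I_D = (k_n/2)(V_GS − V_t)² with V_GS = V_G − I_D·R_S = 3.13 − 0.82·I_D.
Substituting gives 0.504·I_D² − 2.39·I_D + 0.951 = 0, with roots I_D = 0.44 or 4.29 mA.
The root I_D = 4.29 mA gives V_GS = -0.392 V ≤ V_t, so take I_D = 0.44 mA.
Then V_GS = 2.77 V and V_DS = V_DD − I_D(R_D+R_S) = 11 − 0.44×1.38 = 10.4 V.
Saturation requires V_DS ≥ V_GS − V_t = 0.766 V; 10.4 ≥ 0.766 ✓.

I_D ≈ 0.44 mA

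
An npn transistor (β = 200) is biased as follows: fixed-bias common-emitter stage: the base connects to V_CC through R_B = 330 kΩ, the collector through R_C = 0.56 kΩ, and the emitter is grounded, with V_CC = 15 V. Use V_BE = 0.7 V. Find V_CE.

Base loop: V_CC = I_B·R_B + V_BE, so I_B = (15 − 0.7)/330 kΩ = 0.0433 mA.
In the active region I_C = β·I_B = 200 × 0.0433 = 8.67 mA.
Collector loop: V_CE = V_CC − I_C·R_C = 15 − 8.67×0.56 = 10.1 V.
Since V_CE = 10.1 V > V_CE(sat) ≈ 0.2 V, the transistor is in the active region as assumed.

V_CE ≈ 10 V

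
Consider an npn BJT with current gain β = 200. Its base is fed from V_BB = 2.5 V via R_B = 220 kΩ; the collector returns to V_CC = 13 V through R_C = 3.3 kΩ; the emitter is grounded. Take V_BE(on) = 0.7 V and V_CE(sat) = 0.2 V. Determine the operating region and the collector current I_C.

Assume active. Base-emitter loop: I_B = (V_BB − V_BE)/R_B = (2.5 − 0.7)/220 = 0.00818 mA.
I_C = β·I_B = 200×0.00818 = 1.64 mA.
V_CE = V_CC − I_C·R_C = 13 − 1.64×3.3 = 7.6 V > V_CE(sat), so the active-region assumption holds.

active; I_C ≈ 1.6 mA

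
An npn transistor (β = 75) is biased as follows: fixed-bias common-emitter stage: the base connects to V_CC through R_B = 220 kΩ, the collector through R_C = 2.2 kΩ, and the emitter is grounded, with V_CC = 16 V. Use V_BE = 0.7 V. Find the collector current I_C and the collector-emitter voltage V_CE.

I_C ≈ 5.2 mA, V_CE ≈ 4.5 V

Base loop: V_CC = I_B·R_B + V_BE, so I_B = (16 − 0.7)/220 kΩ = 0.0695 mA.
In the active region I_C = β·I_B = 75 × 0.0695 = 5.22 mA.
Collector loop: V_CE = V_CC − I_C·R_C = 16 − 5.22×2.2 = 4.52 V.
Since V_CE = 4.52 V > V_CE(sat) ≈ 0.2 V, the transistor is in the active region as assumed.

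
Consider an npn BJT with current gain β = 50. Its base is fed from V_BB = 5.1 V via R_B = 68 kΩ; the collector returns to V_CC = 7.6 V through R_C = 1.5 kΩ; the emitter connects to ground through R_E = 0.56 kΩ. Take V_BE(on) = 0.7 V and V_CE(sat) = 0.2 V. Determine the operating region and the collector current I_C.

active; I_C ≈ 2.3 mA

Assume active. Base-emitter loop: I_B = (V_BB − V_BE)/(R_B + (β+1)R_E) = (5.1 − 0.7)/(68 + 51×0.56) = 0.0456 mA.
I_C = β·I_B = 50×0.0456 = 2.28 mA.
V_CE = V_CC − I_C·R_C − I_E·R_E = 7.6 − 2.28×1.5 − 2.32×0.56 = 2.88 V > V_CE(sat), so the active-region assumption holds.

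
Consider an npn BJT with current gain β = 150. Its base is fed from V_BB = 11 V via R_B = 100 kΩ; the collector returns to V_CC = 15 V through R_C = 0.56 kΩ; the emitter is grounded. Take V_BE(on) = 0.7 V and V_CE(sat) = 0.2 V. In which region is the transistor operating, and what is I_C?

active; I_C ≈ 15 mA

Assume active. Base-emitter loop: I_B = (V_BB − V_BE)/R_B = (11 − 0.7)/100 = 0.103 mA.
I_C = β·I_B = 150×0.103 = 15.5 mA.
V_CE = V_CC − I_C·R_C = 15 − 15.5×0.56 = 6.35 V > V_CE(sat), so the active-region assumption holds.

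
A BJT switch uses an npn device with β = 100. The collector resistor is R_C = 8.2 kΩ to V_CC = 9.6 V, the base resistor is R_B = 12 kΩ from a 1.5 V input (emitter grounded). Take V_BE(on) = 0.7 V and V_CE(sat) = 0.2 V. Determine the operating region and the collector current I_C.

Assume active: I_B = (1.5 − 0.7)/12 = 0.0667 mA, giving I_C = β·I_B = 6.67 mA.
But then V_CE = 9.6 − 6.67×8.2 = -45.1 V < V_CE(sat) = 0.2 V — impossible in the active region.
So the transistor is saturated. With V_CE = 0.2 V, I_C = (V_CC − 0.2)/R_C = 9.4/8.2 = 1.15 mA.
Check: β·I_B = 6.67 mA > I_C = 1.15 mA, confirming saturation.

saturation; I_C ≈ 1.1 mA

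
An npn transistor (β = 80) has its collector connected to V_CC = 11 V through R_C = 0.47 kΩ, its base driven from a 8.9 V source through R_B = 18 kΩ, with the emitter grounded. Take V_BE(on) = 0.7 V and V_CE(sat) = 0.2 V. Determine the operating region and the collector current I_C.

Assume active: I_B = (8.9 − 0.7)/18 = 0.456 mA, giving I_C = β·I_B = 36.4 mA.
But then V_CE = 11 − 36.4×0.47 = -6.13 V < V_CE(sat) = 0.2 V — impossible in the active region.
So the transistor is saturated. With V_CE = 0.2 V, I_C = (V_CC − 0.2)/R_C = 10.8/0.47 = 23 mA.
Check: β·I_B = 36.4 mA > I_C = 23 mA, confirming saturation.

saturation; I_C ≈ 23 mA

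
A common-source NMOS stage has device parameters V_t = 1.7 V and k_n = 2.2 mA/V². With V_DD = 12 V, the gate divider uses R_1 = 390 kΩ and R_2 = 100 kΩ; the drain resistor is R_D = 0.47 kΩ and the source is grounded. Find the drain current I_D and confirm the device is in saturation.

V_G = V_DD·R_2/(R_1+R_2) = 12×100/490 = 2.45 V. With the source grounded, V_GS = V_G = 2.45 V.
Assume saturation: I_D = (k_n/2)(V_GS − V_t)² = (2.2/2)×(2.45 − 1.7)² = 1.1×0.749² = 0.617 mA.
V_DS = V_DD − I_D·R_D = 12 − 0.617×0.47 = 11.7 V.
Saturation requires V_DS ≥ V_GS − V_t = 0.749 V; 11.7 ≥ 0.749 ✓.

I_D ≈ 0.62 mA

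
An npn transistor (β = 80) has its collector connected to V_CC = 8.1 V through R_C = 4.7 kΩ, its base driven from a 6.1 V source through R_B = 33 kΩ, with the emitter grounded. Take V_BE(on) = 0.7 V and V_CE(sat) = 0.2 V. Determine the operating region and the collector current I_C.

Assume active: I_B = (6.1 − 0.7)/33 = 0.164 mA, giving I_C = β·I_B = 13.1 mA.
But then V_CE = 8.1 − 13.1×4.7 = -53.4 V < V_CE(sat) = 0.2 V — impossible in the active region.
So the transistor is saturated. With V_CE = 0.2 V, I_C = (V_CC − 0.2)/R_C = 7.9/4.7 = 1.68 mA.
Check: β·I_B = 13.1 mA > I_C = 1.68 mA, confirming saturation.

saturation; I_C ≈ 1.7 mA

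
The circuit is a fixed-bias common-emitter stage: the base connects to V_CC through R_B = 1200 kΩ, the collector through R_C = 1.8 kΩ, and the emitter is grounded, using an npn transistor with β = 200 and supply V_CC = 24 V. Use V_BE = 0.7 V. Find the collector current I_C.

Base loop: V_CC = I_B·R_B + V_BE, so I_B = (24 − 0.7)/1200 kΩ = 0.0194 mA.
In the active region I_C = β·I_B = 200 × 0.0194 = 3.88 mA.
Collector loop: V_CE = V_CC − I_C·R_C = 24 − 3.88×1.8 = 17 V.
Since V_CE = 17 V > V_CE(sat) ≈ 0.2 V, the transistor is in the active region as assumed.

I_C ≈ 3.9 mA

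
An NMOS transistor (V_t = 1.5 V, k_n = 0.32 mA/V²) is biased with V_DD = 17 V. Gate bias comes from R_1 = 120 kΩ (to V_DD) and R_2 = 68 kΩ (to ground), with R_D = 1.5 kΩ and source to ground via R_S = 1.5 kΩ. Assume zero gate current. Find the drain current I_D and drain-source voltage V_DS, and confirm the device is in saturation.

I_D ≈ 1.2 mA, V_DS ≈ 13 V

V_G = V_DD·R_2/(R_1+R_2) = 17×68/188 = 6.15 V.
Assume saturation: I_D = (k_n/2)(V_GS − V_t)² with V_GS = V_G − I_D·R_S = 6.15 − 1.5·I_D.
Substituting gives 0.36·I_D² − 3.23·I_D + 3.46 = 0, with roots I_D = 1.24 or 7.73 mA.
The root I_D = 7.73 mA gives V_GS = -5.45 V ≤ V_t, so take I_D = 1.24 mA.
Then V_GS = 4.29 V and V_DS = V_DD − I_D(R_D+R_S) = 17 − 1.24×3 = 13.3 V.
Saturation requires V_DS ≥ V_GS − V_t = 2.79 V; 13.3 ≥ 2.79 ✓.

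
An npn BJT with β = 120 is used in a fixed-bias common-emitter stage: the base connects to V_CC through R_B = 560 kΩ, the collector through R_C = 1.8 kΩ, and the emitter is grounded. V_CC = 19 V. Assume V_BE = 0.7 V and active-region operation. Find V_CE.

Base loop: V_CC = I_B·R_B + V_BE, so I_B = (19 − 0.7)/560 kΩ = 0.0327 mA.
In the active region I_C = β·I_B = 120 × 0.0327 = 3.92 mA.
Collector loop: V_CE = V_CC − I_C·R_C = 19 − 3.92×1.8 = 11.9 V.
Since V_CE = 11.9 V > V_CE(sat) ≈ 0.2 V, the transistor is in the active region as assumed.

V_CE ≈ 12 V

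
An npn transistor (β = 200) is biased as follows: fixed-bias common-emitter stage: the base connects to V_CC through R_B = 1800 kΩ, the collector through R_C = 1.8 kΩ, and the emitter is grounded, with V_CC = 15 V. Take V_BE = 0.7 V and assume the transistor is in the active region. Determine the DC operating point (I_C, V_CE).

Base loop: V_CC = I_B·R_B + V_BE, so I_B = (15 − 0.7)/1800 kΩ = 0.00794 mA.
In the active region I_C = β·I_B = 200 × 0.00794 = 1.59 mA.
Collector loop: V_CE = V_CC − I_C·R_C = 15 − 1.59×1.8 = 12.1 V.
Since V_CE = 12.1 V > V_CE(sat) ≈ 0.2 V, the transistor is in the active region as assumed.

I_C ≈ 1.6 mA, V_CE ≈ 12 V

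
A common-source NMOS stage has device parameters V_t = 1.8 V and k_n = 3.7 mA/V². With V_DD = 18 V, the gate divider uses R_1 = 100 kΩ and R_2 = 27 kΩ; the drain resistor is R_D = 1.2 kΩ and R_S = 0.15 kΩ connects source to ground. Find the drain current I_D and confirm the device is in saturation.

I_D ≈ 3.9 mA

V_G = V_DD·R_2/(R_1+R_2) = 18×27/127 = 3.83 V.
Assume saturation: I_D = (k_n/2)(V_GS − V_t)² with V_GS = V_G − I_D·R_S = 3.83 − 0.15·I_D.
Substituting gives 0.0416·I_D² − 2.12·I_D + 7.6 = 0, with roots I_D = 3.87 or 47.2 mA.
The root I_D = 47.2 mA gives V_GS = -3.25 V ≤ V_t, so take I_D = 3.87 mA.
Then V_GS = 3.25 V and V_DS = V_DD − I_D(R_D+R_S) = 18 − 3.87×1.35 = 12.8 V.
Saturation requires V_DS ≥ V_GS − V_t = 1.45 V; 12.8 ≥ 1.45 ✓.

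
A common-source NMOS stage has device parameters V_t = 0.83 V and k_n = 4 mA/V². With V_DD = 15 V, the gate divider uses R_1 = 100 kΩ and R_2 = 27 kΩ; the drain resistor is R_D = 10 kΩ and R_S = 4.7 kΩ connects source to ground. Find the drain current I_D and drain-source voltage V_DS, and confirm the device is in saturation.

I_D ≈ 0.41 mA, V_DS ≈ 9 V

V_G = V_DD·R_2/(R_1+R_2) = 15×27/127 = 3.19 V.
Assume saturation: I_D = (k_n/2)(V_GS − V_t)² with V_GS = V_G − I_D·R_S = 3.19 − 4.7·I_D.
Substituting gives 44.2·I_D² − 45.3·I_D + 11.1 = 0, with roots I_D = 0.406 or 0.62 mA.
The root I_D = 0.62 mA gives V_GS = 0.273 V ≤ V_t, so take I_D = 0.406 mA.
Then V_GS = 1.28 V and V_DS = V_DD − I_D(R_D+R_S) = 15 − 0.406×14.7 = 9.03 V.
Saturation requires V_DS ≥ V_GS − V_t = 0.451 V; 9.03 ≥ 0.451 ✓.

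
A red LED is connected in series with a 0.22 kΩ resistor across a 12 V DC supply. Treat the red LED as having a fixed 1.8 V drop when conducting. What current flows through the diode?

I ≈ 46 mA

KVL around the loop: 12 = V_D + I·R = 1.8 + I × 0.22 kΩ.
So I = (12 − 1.8) / 0.22 kΩ = 10.2 / 0.22 = 46.4 mA.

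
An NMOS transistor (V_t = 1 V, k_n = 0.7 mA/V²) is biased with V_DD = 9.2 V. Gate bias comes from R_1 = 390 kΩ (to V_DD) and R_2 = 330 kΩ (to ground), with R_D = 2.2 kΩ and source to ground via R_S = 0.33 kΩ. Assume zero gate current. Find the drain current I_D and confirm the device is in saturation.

V_G = V_DD·R_2/(R_1+R_2) = 9.2×330/720 = 4.22 V.
Assume saturation: I_D = (k_n/2)(V_GS − V_t)² with V_GS = V_G − I_D·R_S = 4.22 − 0.33·I_D.
Substituting gives 0.0381·I_D² − 1.74·I_D + 3.62 = 0, with roots I_D = 2.18 or 43.5 mA.
The root I_D = 43.5 mA gives V_GS = -10.2 V ≤ V_t, so take I_D = 2.18 mA.
Then V_GS = 3.5 V and V_DS = V_DD − I_D(R_D+R_S) = 9.2 − 2.18×2.53 = 3.68 V.
Saturation requires V_DS ≥ V_GS − V_t = 2.5 V; 3.68 ≥ 2.5 ✓.

I_D ≈ 2.2 mA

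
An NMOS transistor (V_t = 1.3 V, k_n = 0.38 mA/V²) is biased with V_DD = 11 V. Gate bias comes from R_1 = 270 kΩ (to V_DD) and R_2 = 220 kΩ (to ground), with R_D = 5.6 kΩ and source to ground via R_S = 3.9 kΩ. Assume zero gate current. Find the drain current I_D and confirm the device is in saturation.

I_D ≈ 0.51 mA

V_G = V_DD·R_2/(R_1+R_2) = 11×220/490 = 4.94 V.
Assume saturation: I_D = (k_n/2)(V_GS − V_t)² with V_GS = V_G − I_D·R_S = 4.94 − 3.9·I_D.
Substituting gives 2.89·I_D² − 6.39·I_D + 2.52 = 0, with roots I_D = 0.512 or 1.7 mA.
The root I_D = 1.7 mA gives V_GS = -1.69 V ≤ V_t, so take I_D = 0.512 mA.
Then V_GS = 2.94 V and V_DS = V_DD − I_D(R_D+R_S) = 11 − 0.512×9.5 = 6.14 V.
Saturation requires V_DS ≥ V_GS − V_t = 1.64 V; 6.14 ≥ 1.64 ✓.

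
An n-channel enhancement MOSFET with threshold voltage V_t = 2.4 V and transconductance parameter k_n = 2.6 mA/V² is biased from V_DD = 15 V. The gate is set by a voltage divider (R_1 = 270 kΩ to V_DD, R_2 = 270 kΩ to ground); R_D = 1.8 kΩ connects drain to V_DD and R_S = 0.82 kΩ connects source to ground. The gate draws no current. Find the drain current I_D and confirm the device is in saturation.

V_G = V_DD·R_2/(R_1+R_2) = 15×270/540 = 7.5 V.
Assume saturation: I_D = (k_n/2)(V_GS − V_t)² with V_GS = V_G − I_D·R_S = 7.5 − 0.82·I_D.
Substituting gives 0.874·I_D² − 11.9·I_D + 33.8 = 0, with roots I_D = 4.06 or 9.52 mA.
The root I_D = 9.52 mA gives V_GS = -0.306 V ≤ V_t, so take I_D = 4.06 mA.
Then V_GS = 4.17 V and V_DS = V_DD − I_D(R_D+R_S) = 15 − 4.06×2.62 = 4.35 V.
Saturation requires V_DS ≥ V_GS − V_t = 1.77 V; 4.35 ≥ 1.77 ✓.

I_D ≈ 4.1 mA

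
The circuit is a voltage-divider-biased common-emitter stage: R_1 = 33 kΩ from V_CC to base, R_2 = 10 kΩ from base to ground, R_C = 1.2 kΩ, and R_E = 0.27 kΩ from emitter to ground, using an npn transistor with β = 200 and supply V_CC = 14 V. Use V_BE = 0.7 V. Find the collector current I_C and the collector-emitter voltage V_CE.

I_C ≈ 8.3 mA, V_CE ≈ 1.9 V

Thevenize the base divider: V_Th = V_CC·R_2/(R_1+R_2) = 14×10/43 = 3.26 V, R_Th = R_1‖R_2 = 7.67 kΩ.
Base-emitter loop: V_Th = I_B·R_Th + V_BE + (β+1)I_B·R_E, so I_B = (3.26 − 0.7) / (7.67 + 201×0.27) = 0.0413 mA.
I_C = β·I_B = 200×0.0413 = 8.25 mA, and I_E = (β+1)I_B = 8.29 mA.
V_CE = V_CC − I_C·R_C − I_E·R_E = 14 − 8.25×1.2 − 8.29×0.27 = 1.86 V.
V_CE = 1.86 V > 0.2 V confirms active-region operation.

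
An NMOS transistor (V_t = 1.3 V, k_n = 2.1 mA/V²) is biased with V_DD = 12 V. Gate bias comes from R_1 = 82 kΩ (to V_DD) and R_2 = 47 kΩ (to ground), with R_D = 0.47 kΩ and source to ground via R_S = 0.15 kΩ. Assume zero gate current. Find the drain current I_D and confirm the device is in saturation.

I_D ≈ 5.4 mA

V_G = V_DD·R_2/(R_1+R_2) = 12×47/129 = 4.37 V.
Assume saturation: I_D = (k_n/2)(V_GS − V_t)² with V_GS = V_G − I_D·R_S = 4.37 − 0.15·I_D.
Substituting gives 0.0236·I_D² − 1.97·I_D + 9.91 = 0, with roots I_D = 5.38 or 77.9 mA.
The root I_D = 77.9 mA gives V_GS = -7.31 V ≤ V_t, so take I_D = 5.38 mA.
Then V_GS = 3.56 V and V_DS = V_DD − I_D(R_D+R_S) = 12 − 5.38×0.62 = 8.66 V.
Saturation requires V_DS ≥ V_GS − V_t = 2.26 V; 8.66 ≥ 2.26 ✓.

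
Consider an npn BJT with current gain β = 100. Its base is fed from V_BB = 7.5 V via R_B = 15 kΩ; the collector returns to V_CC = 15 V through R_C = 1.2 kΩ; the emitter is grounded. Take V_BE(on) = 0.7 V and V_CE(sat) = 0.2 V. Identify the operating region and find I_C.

saturation; I_C ≈ 12 mA

Assume active: I_B = (7.5 − 0.7)/15 = 0.453 mA, giving I_C = β·I_B = 45.3 mA.
But then V_CE = 15 − 45.3×1.2 = -39.4 V < V_CE(sat) = 0.2 V — impossible in the active region.
So the transistor is saturated. With V_CE = 0.2 V, I_C = (V_CC − 0.2)/R_C = 14.8/1.2 = 12.3 mA.
Check: β·I_B = 45.3 mA > I_C = 12.3 mA, confirming saturation.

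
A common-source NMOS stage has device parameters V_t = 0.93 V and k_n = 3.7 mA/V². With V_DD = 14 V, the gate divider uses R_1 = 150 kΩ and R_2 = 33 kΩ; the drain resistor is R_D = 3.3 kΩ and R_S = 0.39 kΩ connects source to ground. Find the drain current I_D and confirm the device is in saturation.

V_G = V_DD·R_2/(R_1+R_2) = 14×33/183 = 2.52 V.
Assume saturation: I_D = (k_n/2)(V_GS − V_t)² with V_GS = V_G − I_D·R_S = 2.52 − 0.39·I_D.
Substituting gives 0.281·I_D² − 3.3·I_D + 4.7 = 0, with roots I_D = 1.66 or 10.1 mA.
The root I_D = 10.1 mA gives V_GS = -1.4 V ≤ V_t, so take I_D = 1.66 mA.
Then V_GS = 1.88 V and V_DS = V_DD − I_D(R_D+R_S) = 14 − 1.66×3.69 = 7.87 V.
Saturation requires V_DS ≥ V_GS − V_t = 0.947 V; 7.87 ≥ 0.947 ✓.

I_D ≈ 1.7 mA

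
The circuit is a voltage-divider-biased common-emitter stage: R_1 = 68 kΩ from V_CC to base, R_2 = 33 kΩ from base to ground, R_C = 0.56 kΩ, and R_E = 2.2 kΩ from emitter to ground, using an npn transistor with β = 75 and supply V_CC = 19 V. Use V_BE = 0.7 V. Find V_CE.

Thevenize the base divider: V_Th = V_CC·R_2/(R_1+R_2) = 19×33/101 = 6.21 V, R_Th = R_1‖R_2 = 22.2 kΩ.
Base-emitter loop: V_Th = I_B·R_Th + V_BE + (β+1)I_B·R_E, so I_B = (6.21 − 0.7) / (22.2 + 76×2.2) = 0.0291 mA.
I_C = β·I_B = 75×0.0291 = 2.18 mA, and I_E = (β+1)I_B = 2.21 mA.
V_CE = V_CC − I_C·R_C − I_E·R_E = 19 − 2.18×0.56 − 2.21×2.2 = 12.9 V.
V_CE = 12.9 V > 0.2 V confirms active-region operation.

V_CE ≈ 13 V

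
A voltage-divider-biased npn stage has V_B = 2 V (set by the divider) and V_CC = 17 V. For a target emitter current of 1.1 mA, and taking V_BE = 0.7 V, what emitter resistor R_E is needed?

R_E ≈ 1.2 kΩ

V_E = V_B − V_BE = 2 − 0.7 = 1.3 V.
R_E = V_E / I_E = 1.3 / 1.1 = 1.18 kΩ.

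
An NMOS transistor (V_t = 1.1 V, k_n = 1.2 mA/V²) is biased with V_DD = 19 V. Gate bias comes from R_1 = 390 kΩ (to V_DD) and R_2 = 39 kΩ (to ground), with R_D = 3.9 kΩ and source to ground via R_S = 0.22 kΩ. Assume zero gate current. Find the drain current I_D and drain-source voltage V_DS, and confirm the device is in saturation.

V_G = V_DD·R_2/(R_1+R_2) = 19×39/429 = 1.73 V.
Assume saturation: I_D = (k_n/2)(V_GS − V_t)² with V_GS = V_G − I_D·R_S = 1.73 − 0.22·I_D.
Substituting gives 0.029·I_D² − 1.17·I_D + 0.236 = 0, with roots I_D = 0.204 or 39.9 mA.
The root I_D = 39.9 mA gives V_GS = -7.06 V ≤ V_t, so take I_D = 0.204 mA.
Then V_GS = 1.68 V and V_DS = V_DD − I_D(R_D+R_S) = 19 − 0.204×4.12 = 18.2 V.
Saturation requires V_DS ≥ V_GS − V_t = 0.582 V; 18.2 ≥ 0.582 ✓.

I_D ≈ 0.2 mA, V_DS ≈ 18 V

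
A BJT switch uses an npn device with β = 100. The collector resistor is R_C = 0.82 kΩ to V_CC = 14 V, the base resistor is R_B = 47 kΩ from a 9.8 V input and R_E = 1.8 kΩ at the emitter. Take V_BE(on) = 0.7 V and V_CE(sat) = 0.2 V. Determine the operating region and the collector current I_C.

Assume active. Base-emitter loop: I_B = (V_BB − V_BE)/(R_B + (β+1)R_E) = (9.8 − 0.7)/(47 + 101×1.8) = 0.0398 mA.
I_C = β·I_B = 100×0.0398 = 3.98 mA.
V_CE = V_CC − I_C·R_C − I_E·R_E = 14 − 3.98×0.82 − 4.02×1.8 = 3.51 V > V_CE(sat), so the active-region assumption holds.

active; I_C ≈ 4 mA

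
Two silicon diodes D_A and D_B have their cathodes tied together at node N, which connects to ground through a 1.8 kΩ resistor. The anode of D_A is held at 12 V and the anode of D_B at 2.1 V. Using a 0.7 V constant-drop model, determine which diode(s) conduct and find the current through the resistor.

Assume both conduct. Then node N would need to be at both 12−0.7 = 11.3 V and 2.1−0.7 = 1.4 V, which is impossible.
Assume only D_A conducts: V_N = 12 − 0.7 = 11.3 V, so I_R = 11.3/1.8 = 6.28 mA.
Check D_B: its anode-to-cathode voltage is 2.1 − 11.3 = -9.2 V < 0.7 V, so it is off. The assumption is consistent.

Only D_A conducts; I_R ≈ 6.3 mA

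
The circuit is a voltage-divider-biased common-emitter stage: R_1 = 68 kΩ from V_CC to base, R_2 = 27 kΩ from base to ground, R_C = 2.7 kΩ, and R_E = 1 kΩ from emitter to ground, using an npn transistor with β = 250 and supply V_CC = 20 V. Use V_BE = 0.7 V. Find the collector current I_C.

Thevenize the base divider: V_Th = V_CC·R_2/(R_1+R_2) = 20×27/95 = 5.68 V, R_Th = R_1‖R_2 = 19.3 kΩ.
Base-emitter loop: V_Th = I_B·R_Th + V_BE + (β+1)I_B·R_E, so I_B = (5.68 − 0.7) / (19.3 + 251×1) = 0.0184 mA.
I_C = β·I_B = 250×0.0184 = 4.61 mA, and I_E = (β+1)I_B = 4.63 mA.
V_CE = V_CC − I_C·R_C − I_E·R_E = 20 − 4.61×2.7 − 4.63×1 = 2.93 V.
V_CE = 2.93 V > 0.2 V confirms active-region operation.

I_C ≈ 4.6 mA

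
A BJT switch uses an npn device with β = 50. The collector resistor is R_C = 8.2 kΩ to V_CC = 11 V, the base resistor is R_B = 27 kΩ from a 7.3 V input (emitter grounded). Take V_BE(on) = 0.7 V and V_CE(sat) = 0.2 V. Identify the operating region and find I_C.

saturation; I_C ≈ 1.3 mA

Assume active: I_B = (7.3 − 0.7)/27 = 0.244 mA, giving I_C = β·I_B = 12.2 mA.
But then V_CE = 11 − 12.2×8.2 = -89.2 V < V_CE(sat) = 0.2 V — impossible in the active region.
So the transistor is saturated. With V_CE = 0.2 V, I_C = (V_CC − 0.2)/R_C = 10.8/8.2 = 1.32 mA.
Check: β·I_B = 12.2 mA > I_C = 1.32 mA, confirming saturation.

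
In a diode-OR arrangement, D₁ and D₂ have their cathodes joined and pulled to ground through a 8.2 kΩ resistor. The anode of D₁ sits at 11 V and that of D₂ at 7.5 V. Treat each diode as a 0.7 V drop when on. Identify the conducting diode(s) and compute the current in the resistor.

Assume both conduct. Then node N would need to be at both 11−0.7 = 10.3 V and 7.5−0.7 = 6.8 V, which is impossible.
Assume only D₁ conducts: V_N = 11 − 0.7 = 10.3 V, so I_R = 10.3/8.2 = 1.26 mA.
Check D₂: its anode-to-cathode voltage is 7.5 − 10.3 = -2.8 V < 0.7 V, so it is off. The assumption is consistent.

Only D₁ conducts; I_R ≈ 1.3 mA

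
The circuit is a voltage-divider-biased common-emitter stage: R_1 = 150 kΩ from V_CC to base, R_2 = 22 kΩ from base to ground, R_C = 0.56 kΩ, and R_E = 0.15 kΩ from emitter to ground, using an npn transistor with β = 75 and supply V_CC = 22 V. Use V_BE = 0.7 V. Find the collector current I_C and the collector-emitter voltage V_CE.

I_C ≈ 5.2 mA, V_CE ≈ 18 V

Thevenize the base divider: V_Th = V_CC·R_2/(R_1+R_2) = 22×22/172 = 2.81 V, R_Th = R_1‖R_2 = 19.2 kΩ.
Base-emitter loop: V_Th = I_B·R_Th + V_BE + (β+1)I_B·R_E, so I_B = (2.81 − 0.7) / (19.2 + 76×0.15) = 0.0691 mA.
I_C = β·I_B = 75×0.0691 = 5.18 mA, and I_E = (β+1)I_B = 5.25 mA.
V_CE = V_CC − I_C·R_C − I_E·R_E = 22 − 5.18×0.56 − 5.25×0.15 = 18.3 V.
V_CE = 18.3 V > 0.2 V confirms active-region operation.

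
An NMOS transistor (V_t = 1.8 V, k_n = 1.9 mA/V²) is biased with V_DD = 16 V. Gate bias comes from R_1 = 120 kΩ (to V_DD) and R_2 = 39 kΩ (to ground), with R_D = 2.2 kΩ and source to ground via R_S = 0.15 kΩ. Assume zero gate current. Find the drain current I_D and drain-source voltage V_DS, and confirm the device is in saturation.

V_G = V_DD·R_2/(R_1+R_2) = 16×39/159 = 3.92 V.
Assume saturation: I_D = (k_n/2)(V_GS − V_t)² with V_GS = V_G − I_D·R_S = 3.92 − 0.15·I_D.
Substituting gives 0.0214·I_D² − 1.61·I_D + 4.29 = 0, with roots I_D = 2.77 or 72.3 mA.
The root I_D = 72.3 mA gives V_GS = -6.93 V ≤ V_t, so take I_D = 2.77 mA.
Then V_GS = 3.51 V and V_DS = V_DD − I_D(R_D+R_S) = 16 − 2.77×2.35 = 9.48 V.
Saturation requires V_DS ≥ V_GS − V_t = 1.71 V; 9.48 ≥ 1.71 ✓.

I_D ≈ 2.8 mA, V_DS ≈ 9.5 V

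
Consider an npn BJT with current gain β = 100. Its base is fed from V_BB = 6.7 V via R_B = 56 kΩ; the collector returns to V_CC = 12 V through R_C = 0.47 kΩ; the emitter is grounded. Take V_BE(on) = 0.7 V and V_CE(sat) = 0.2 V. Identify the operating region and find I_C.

Assume active. Base-emitter loop: I_B = (V_BB − V_BE)/R_B = (6.7 − 0.7)/56 = 0.107 mA.
I_C = β·I_B = 100×0.107 = 10.7 mA.
V_CE = V_CC − I_C·R_C = 12 − 10.7×0.47 = 6.96 V > V_CE(sat), so the active-region assumption holds.

active; I_C ≈ 11 mA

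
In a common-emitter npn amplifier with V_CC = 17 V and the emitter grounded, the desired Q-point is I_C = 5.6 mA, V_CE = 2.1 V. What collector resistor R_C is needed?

R_C ≈ 2.7 kΩ

Collector loop: V_CC = I_C·R_C + V_CE.
R_C = (V_CC − V_CE)/I_C = (17 − 2.1)/5.6 = 2.66 kΩ.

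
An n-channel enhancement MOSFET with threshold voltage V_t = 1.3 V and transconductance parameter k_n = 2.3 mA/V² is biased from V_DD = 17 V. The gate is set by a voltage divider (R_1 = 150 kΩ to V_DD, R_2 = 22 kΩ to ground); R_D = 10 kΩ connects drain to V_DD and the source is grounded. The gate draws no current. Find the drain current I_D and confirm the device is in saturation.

I_D ≈ 0.88 mA

V_G = V_DD·R_2/(R_1+R_2) = 17×22/172 = 2.17 V. With the source grounded, V_GS = V_G = 2.17 V.
Assume saturation: I_D = (k_n/2)(V_GS − V_t)² = (2.3/2)×(2.17 − 1.3)² = 1.15×0.874² = 0.879 mA.
V_DS = V_DD − I_D·R_D = 17 − 0.879×10 = 8.21 V.
Saturation requires V_DS ≥ V_GS − V_t = 0.874 V; 8.21 ≥ 0.874 ✓.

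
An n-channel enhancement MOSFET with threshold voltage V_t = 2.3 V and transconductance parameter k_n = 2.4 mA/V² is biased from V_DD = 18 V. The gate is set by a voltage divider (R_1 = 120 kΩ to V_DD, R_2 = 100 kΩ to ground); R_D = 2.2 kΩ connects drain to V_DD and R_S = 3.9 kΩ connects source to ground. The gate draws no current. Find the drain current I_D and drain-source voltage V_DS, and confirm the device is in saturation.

V_G = V_DD·R_2/(R_1+R_2) = 18×100/220 = 8.18 V.
Assume saturation: I_D = (k_n/2)(V_GS − V_t)² with V_GS = V_G − I_D·R_S = 8.18 − 3.9·I_D.
Substituting gives 18.3·I_D² − 56.1·I_D + 41.5 = 0, with roots I_D = 1.25 or 1.82 mA.
The root I_D = 1.82 mA gives V_GS = 1.07 V ≤ V_t, so take I_D = 1.25 mA.
Then V_GS = 3.32 V and V_DS = V_DD − I_D(R_D+R_S) = 18 − 1.25×6.1 = 10.4 V.
Saturation requires V_DS ≥ V_GS − V_t = 1.02 V; 10.4 ≥ 1.02 ✓.

I_D ≈ 1.2 mA, V_DS ≈ 10 V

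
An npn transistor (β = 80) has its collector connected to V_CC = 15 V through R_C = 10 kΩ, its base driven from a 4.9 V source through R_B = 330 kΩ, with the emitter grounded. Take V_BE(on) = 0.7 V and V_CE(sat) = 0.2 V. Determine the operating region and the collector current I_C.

Assume active. Base-emitter loop: I_B = (V_BB − V_BE)/R_B = (4.9 − 0.7)/330 = 0.0127 mA.
I_C = β·I_B = 80×0.0127 = 1.02 mA.
V_CE = V_CC − I_C·R_C = 15 − 1.02×10 = 4.82 V > V_CE(sat), so the active-region assumption holds.

active; I_C ≈ 1 mA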